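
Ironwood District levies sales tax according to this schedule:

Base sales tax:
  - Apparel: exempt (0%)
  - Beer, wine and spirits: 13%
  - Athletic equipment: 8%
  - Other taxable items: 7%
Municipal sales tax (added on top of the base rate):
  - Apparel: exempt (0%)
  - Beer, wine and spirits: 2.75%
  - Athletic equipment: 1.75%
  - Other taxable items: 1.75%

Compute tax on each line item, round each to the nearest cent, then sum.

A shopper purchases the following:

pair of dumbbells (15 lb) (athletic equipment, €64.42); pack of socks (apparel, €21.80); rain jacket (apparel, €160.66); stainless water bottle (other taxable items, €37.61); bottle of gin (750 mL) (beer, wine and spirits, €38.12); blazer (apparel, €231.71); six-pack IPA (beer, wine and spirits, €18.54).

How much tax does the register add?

Pair of dumbbells (15 lb) €64.42: athletic equipment → 8% + 1.75% municipal = 9.75% → €6.28
Pack of socks €21.80: apparel → 0% + 0% municipal = 0% → €0.00
Rain jacket €160.66: apparel → 0% + 0% municipal = 0% → €0.00
Stainless water bottle €37.61: other taxable items → 7% + 1.75% municipal = 8.75% → €3.29
Bottle of gin (750 mL) €38.12: beer, wine and spirits → 13% + 2.75% municipal = 15.75% → €6.00
Blazer €231.71: apparel → 0% + 0% municipal = 0% → €0.00
Six-pack IPA €18.54: beer, wine and spirits → 13% + 2.75% municipal = 15.75% → €2.92
Total tax = €6.28 + €3.29 + €6.00 + €2.92 = €18.49

€18.49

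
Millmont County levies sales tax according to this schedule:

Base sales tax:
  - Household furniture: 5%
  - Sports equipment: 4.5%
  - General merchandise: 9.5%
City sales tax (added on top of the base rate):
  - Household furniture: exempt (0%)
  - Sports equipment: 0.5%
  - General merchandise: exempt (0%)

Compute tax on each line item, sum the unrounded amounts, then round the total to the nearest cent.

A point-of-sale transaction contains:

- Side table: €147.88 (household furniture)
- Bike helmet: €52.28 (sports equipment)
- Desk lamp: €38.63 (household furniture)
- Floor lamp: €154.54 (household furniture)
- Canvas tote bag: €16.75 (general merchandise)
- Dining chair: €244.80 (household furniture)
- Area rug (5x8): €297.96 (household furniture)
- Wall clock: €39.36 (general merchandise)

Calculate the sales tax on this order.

€52.13

Side table €147.88: household furniture → 5% + 0% city = 5% → €7.394
Bike helmet €52.28: sports equipment → 4.5% + 0.5% city = 5% → €2.614
Desk lamp €38.63: household furniture → 5% + 0% city = 5% → €1.9315
Floor lamp €154.54: household furniture → 5% + 0% city = 5% → €7.727
Canvas tote bag €16.75: general merchandise → 9.5% + 0% city = 9.5% → €1.59125
Dining chair €244.80: household furniture → 5% + 0% city = 5% → €12.24
Area rug (5x8) €297.96: household furniture → 5% + 0% city = 5% → €14.898
Wall clock €39.36: general merchandise → 9.5% + 0% city = 9.5% → €3.7392
Unrounded tax sum = €52.13495 → €52.13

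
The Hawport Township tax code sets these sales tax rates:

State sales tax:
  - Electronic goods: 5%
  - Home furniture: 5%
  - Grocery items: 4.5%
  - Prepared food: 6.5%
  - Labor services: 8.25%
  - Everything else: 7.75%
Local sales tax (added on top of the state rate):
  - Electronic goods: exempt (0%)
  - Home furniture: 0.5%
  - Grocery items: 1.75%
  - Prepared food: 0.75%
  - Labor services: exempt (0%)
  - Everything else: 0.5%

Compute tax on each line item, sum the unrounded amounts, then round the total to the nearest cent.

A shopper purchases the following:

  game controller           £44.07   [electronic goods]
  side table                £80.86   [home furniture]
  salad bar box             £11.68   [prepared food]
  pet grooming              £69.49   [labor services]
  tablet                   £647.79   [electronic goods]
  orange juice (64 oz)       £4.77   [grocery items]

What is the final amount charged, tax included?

Game controller £44.07: electronic goods → 5% + 0% local = 5% → £2.2035
Side table £80.86: home furniture → 5% + 0.5% local = 5.5% → £4.4473
Salad bar box £11.68: prepared food → 6.5% + 0.75% local = 7.25% → £0.8468
Pet grooming £69.49: labor services → 8.25% + 0% local = 8.25% → £5.732925
Tablet £647.79: electronic goods → 5% + 0% local = 5% → £32.3895
Orange juice (64 oz) £4.77: grocery items → 4.5% + 1.75% local = 6.25% → £0.298125
Subtotal = £858.66; unrounded tax = £45.91815 → £45.92; total due = £904.58

£904.58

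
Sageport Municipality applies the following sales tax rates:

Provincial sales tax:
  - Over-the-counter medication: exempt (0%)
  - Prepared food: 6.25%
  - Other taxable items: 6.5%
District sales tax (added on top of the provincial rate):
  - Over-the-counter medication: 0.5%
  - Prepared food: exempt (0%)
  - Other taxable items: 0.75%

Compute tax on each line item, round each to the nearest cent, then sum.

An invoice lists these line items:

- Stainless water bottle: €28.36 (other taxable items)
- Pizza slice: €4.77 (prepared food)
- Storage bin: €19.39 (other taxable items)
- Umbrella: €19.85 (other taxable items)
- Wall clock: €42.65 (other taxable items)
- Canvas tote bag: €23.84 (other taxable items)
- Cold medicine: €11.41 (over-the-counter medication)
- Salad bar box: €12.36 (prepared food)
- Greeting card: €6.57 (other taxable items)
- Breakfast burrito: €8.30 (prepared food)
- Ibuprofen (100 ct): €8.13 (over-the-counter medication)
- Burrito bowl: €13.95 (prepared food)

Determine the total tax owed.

Stainless water bottle €28.36: other taxable items → 6.5% + 0.75% district = 7.25% → €2.06
Pizza slice €4.77: prepared food → 6.25% + 0% district = 6.25% → €0.30
Storage bin €19.39: other taxable items → 6.5% + 0.75% district = 7.25% → €1.41
Umbrella €19.85: other taxable items → 6.5% + 0.75% district = 7.25% → €1.44
Wall clock €42.65: other taxable items → 6.5% + 0.75% district = 7.25% → €3.09
Canvas tote bag €23.84: other taxable items → 6.5% + 0.75% district = 7.25% → €1.73
Cold medicine €11.41: over-the-counter medication → 0% + 0.5% district = 0.5% → €0.06
Salad bar box €12.36: prepared food → 6.25% + 0% district = 6.25% → €0.77
Greeting card €6.57: other taxable items → 6.5% + 0.75% district = 7.25% → €0.48
Breakfast burrito €8.30: prepared food → 6.25% + 0% district = 6.25% → €0.52
Ibuprofen (100 ct) €8.13: over-the-counter medication → 0% + 0.5% district = 0.5% → €0.04
Burrito bowl €13.95: prepared food → 6.25% + 0% district = 6.25% → €0.87
Total tax = €2.06 + €0.30 + €1.41 + €1.44 + €3.09 + €1.73 + €0.06 + €0.77 + €0.48 + €0.52 + €0.04 + €0.87 = €12.77

€12.77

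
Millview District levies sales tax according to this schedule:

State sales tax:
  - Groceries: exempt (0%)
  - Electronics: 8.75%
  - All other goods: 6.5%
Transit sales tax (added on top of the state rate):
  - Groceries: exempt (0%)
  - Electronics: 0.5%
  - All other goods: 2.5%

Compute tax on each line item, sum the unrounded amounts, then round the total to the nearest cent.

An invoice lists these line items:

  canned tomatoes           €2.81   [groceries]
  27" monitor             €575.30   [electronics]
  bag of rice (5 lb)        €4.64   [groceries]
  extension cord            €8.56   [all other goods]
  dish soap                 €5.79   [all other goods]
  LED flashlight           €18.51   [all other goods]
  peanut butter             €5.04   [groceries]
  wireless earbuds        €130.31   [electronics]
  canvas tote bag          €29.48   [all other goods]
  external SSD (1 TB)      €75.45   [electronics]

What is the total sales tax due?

Canned tomatoes €2.81: groceries → 0% + 0% transit = 0% → €0.00
27" monitor €575.30: electronics → 8.75% + 0.5% transit = 9.25% → €53.21525
Bag of rice (5 lb) €4.64: groceries → 0% + 0% transit = 0% → €0.00
Extension cord €8.56: all other goods → 6.5% + 2.5% transit = 9% → €0.7704
Dish soap €5.79: all other goods → 6.5% + 2.5% transit = 9% → €0.5211
LED flashlight €18.51: all other goods → 6.5% + 2.5% transit = 9% → €1.6659
Peanut butter €5.04: groceries → 0% + 0% transit = 0% → €0.00
Wireless earbuds €130.31: electronics → 8.75% + 0.5% transit = 9.25% → €12.053675
Canvas tote bag €29.48: all other goods → 6.5% + 2.5% transit = 9% → €2.6532
External SSD (1 TB) €75.45: electronics → 8.75% + 0.5% transit = 9.25% → €6.979125
Unrounded tax sum = €77.85865 → €77.86

€77.86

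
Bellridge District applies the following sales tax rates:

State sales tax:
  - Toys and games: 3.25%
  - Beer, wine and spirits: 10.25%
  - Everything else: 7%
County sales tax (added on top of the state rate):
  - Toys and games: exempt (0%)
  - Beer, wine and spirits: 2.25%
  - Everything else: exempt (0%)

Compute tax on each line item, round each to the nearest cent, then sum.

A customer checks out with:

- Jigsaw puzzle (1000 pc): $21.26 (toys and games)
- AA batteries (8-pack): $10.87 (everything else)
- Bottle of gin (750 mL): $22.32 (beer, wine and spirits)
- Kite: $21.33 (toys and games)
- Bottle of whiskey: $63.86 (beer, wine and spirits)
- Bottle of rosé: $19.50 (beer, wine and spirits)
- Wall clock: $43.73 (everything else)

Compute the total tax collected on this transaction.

Jigsaw puzzle (1000 pc) $21.26: toys and games → 3.25% + 0% county = 3.25% → $0.69
AA batteries (8-pack) $10.87: everything else → 7% + 0% county = 7% → $0.76
Bottle of gin (750 mL) $22.32: beer, wine and spirits → 10.25% + 2.25% county = 12.5% → $2.79
Kite $21.33: toys and games → 3.25% + 0% county = 3.25% → $0.69
Bottle of whiskey $63.86: beer, wine and spirits → 10.25% + 2.25% county = 12.5% → $7.98
Bottle of rosé $19.50: beer, wine and spirits → 10.25% + 2.25% county = 12.5% → $2.44
Wall clock $43.73: everything else → 7% + 0% county = 7% → $3.06
Total tax = $0.69 + $0.76 + $2.79 + $0.69 + $7.98 + $2.44 + $3.06 = $18.41

$18.41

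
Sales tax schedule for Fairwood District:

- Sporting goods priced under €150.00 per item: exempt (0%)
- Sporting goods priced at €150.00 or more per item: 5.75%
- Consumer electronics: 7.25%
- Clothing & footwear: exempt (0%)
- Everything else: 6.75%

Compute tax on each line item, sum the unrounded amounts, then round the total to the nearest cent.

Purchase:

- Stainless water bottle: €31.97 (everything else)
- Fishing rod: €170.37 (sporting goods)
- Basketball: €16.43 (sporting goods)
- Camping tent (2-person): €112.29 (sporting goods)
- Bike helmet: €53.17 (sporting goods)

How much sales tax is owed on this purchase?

€11.95

Stainless water bottle €31.97: everything else → 6.75% → €2.157975
Fishing rod €170.37: sporting goods, €150.00 or more → 5.75% → €9.796275
Basketball €16.43: sporting goods, under €150.00 → 0% → €0.00
Camping tent (2-person) €112.29: sporting goods, under €150.00 → 0% → €0.00
Bike helmet €53.17: sporting goods, under €150.00 → 0% → €0.00
Unrounded tax sum = €11.95425 → €11.95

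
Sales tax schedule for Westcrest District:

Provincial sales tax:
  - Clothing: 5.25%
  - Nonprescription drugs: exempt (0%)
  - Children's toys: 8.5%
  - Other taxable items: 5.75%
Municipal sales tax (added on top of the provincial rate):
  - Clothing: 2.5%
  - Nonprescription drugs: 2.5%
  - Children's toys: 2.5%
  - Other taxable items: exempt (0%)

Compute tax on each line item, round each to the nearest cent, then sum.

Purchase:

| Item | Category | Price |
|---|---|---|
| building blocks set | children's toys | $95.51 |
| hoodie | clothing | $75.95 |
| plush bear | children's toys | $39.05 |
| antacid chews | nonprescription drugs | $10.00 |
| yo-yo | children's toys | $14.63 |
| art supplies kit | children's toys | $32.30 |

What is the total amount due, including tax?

$293.55

Building blocks set $95.51: children's toys → 8.5% + 2.5% municipal = 11% → $10.51
Hoodie $75.95: clothing → 5.25% + 2.5% municipal = 7.75% → $5.89
Plush bear $39.05: children's toys → 8.5% + 2.5% municipal = 11% → $4.30
Antacid chews $10.00: nonprescription drugs → 0% + 2.5% municipal = 2.5% → $0.25
Yo-yo $14.63: children's toys → 8.5% + 2.5% municipal = 11% → $1.61
Art supplies kit $32.30: children's toys → 8.5% + 2.5% municipal = 11% → $3.55
Subtotal = $267.44; tax = $26.11; total due = $293.55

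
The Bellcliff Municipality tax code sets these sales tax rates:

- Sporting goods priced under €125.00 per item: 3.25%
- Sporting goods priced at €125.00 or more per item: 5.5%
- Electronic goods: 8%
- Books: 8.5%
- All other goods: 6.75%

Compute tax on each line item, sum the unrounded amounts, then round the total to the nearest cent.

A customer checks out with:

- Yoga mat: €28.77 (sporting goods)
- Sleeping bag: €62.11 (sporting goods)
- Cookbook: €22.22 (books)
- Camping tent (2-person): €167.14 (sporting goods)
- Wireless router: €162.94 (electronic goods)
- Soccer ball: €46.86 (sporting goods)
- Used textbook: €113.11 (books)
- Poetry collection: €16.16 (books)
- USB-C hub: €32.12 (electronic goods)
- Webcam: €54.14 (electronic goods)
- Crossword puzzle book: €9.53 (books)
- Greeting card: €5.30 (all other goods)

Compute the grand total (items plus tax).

€768.05

Yoga mat €28.77: sporting goods, under €125.00 → 3.25% → €0.935025
Sleeping bag €62.11: sporting goods, under €125.00 → 3.25% → €2.018575
Cookbook €22.22: books → 8.5% → €1.8887
Camping tent (2-person) €167.14: sporting goods, €125.00 or more → 5.5% → €9.1927
Wireless router €162.94: electronic goods → 8% → €13.0352
Soccer ball €46.86: sporting goods, under €125.00 → 3.25% → €1.52295
Used textbook €113.11: books → 8.5% → €9.61435
Poetry collection €16.16: books → 8.5% → €1.3736
USB-C hub €32.12: electronic goods → 8% → €2.5696
Webcam €54.14: electronic goods → 8% → €4.3312
Crossword puzzle book €9.53: books → 8.5% → €0.81005
Greeting card €5.30: all other goods → 6.75% → €0.35775
Subtotal = €720.40; unrounded tax = €47.6497 → €47.65; total due = €768.05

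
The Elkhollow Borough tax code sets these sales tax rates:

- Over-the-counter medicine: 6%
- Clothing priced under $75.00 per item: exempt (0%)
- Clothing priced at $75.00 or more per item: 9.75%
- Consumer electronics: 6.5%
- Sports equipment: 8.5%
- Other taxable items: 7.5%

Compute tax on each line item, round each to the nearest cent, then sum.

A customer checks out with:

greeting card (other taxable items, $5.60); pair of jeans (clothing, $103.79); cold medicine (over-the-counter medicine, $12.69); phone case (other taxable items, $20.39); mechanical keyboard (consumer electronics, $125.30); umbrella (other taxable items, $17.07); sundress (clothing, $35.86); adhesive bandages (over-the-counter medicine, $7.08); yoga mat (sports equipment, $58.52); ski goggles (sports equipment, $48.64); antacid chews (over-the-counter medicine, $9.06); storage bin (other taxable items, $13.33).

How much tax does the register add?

Greeting card $5.60: other taxable items → 7.5% → $0.42
Pair of jeans $103.79: clothing, $75.00 or more → 9.75% → $10.12
Cold medicine $12.69: over-the-counter medicine → 6% → $0.76
Phone case $20.39: other taxable items → 7.5% → $1.53
Mechanical keyboard $125.30: consumer electronics → 6.5% → $8.14
Umbrella $17.07: other taxable items → 7.5% → $1.28
Sundress $35.86: clothing, under $75.00 → 0% → $0.00
Adhesive bandages $7.08: over-the-counter medicine → 6% → $0.42
Yoga mat $58.52: sports equipment → 8.5% → $4.97
Ski goggles $48.64: sports equipment → 8.5% → $4.13
Antacid chews $9.06: over-the-counter medicine → 6% → $0.54
Storage bin $13.33: other taxable items → 7.5% → $1.00
Total tax = $0.42 + $10.12 + $0.76 + $1.53 + $8.14 + $1.28 + $0.42 + $4.97 + $4.13 + $0.54 + $1.00 = $33.31

$33.31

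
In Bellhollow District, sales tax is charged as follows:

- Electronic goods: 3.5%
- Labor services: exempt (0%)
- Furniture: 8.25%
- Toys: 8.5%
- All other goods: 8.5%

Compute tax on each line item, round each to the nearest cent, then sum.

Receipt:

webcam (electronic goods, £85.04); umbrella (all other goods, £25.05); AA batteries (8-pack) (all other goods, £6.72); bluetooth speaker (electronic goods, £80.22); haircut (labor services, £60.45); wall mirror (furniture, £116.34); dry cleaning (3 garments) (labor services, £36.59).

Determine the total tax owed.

£18.09

Webcam £85.04: electronic goods → 3.5% → £2.98
Umbrella £25.05: all other goods → 8.5% → £2.13
AA batteries (8-pack) £6.72: all other goods → 8.5% → £0.57
Bluetooth speaker £80.22: electronic goods → 3.5% → £2.81
Haircut £60.45: labor services → 0% → £0.00
Wall mirror £116.34: furniture → 8.25% → £9.60
Dry cleaning (3 garments) £36.59: labor services → 0% → £0.00
Total tax = £2.98 + £2.13 + £0.57 + £2.81 + £9.60 = £18.09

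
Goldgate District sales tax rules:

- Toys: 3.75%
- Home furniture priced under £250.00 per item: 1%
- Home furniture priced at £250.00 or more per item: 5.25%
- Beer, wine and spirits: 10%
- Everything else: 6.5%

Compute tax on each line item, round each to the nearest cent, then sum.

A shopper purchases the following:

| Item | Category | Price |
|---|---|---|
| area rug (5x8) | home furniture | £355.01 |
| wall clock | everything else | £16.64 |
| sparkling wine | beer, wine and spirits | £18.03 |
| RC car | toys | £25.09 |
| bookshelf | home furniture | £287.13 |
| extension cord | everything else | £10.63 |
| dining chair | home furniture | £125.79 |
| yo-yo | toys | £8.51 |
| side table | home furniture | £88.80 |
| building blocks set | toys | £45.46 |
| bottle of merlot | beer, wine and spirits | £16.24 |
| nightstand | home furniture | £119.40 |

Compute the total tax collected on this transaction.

£45.20

Area rug (5x8) £355.01: home furniture, £250.00 or more → 5.25% → £18.64
Wall clock £16.64: everything else → 6.5% → £1.08
Sparkling wine £18.03: beer, wine and spirits → 10% → £1.80
RC car £25.09: toys → 3.75% → £0.94
Bookshelf £287.13: home furniture, £250.00 or more → 5.25% → £15.07
Extension cord £10.63: everything else → 6.5% → £0.69
Dining chair £125.79: home furniture, under £250.00 → 1% → £1.26
Yo-yo £8.51: toys → 3.75% → £0.32
Side table £88.80: home furniture, under £250.00 → 1% → £0.89
Building blocks set £45.46: toys → 3.75% → £1.70
Bottle of merlot £16.24: beer, wine and spirits → 10% → £1.62
Nightstand £119.40: home furniture, under £250.00 → 1% → £1.19
Total tax = £18.64 + £1.08 + £1.80 + £0.94 + £15.07 + £0.69 + £1.26 + £0.32 + £0.89 + £1.70 + £1.62 + £1.19 = £45.20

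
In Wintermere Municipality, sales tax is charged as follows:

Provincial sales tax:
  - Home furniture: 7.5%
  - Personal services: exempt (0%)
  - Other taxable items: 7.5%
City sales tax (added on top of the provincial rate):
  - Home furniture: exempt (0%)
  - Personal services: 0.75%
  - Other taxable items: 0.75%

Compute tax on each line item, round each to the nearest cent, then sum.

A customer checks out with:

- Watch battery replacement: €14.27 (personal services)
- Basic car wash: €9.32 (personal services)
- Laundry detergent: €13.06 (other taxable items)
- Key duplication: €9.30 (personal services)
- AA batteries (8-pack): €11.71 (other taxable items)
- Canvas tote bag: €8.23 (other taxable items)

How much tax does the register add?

Watch battery replacement €14.27: personal services → 0% + 0.75% city = 0.75% → €0.11
Basic car wash €9.32: personal services → 0% + 0.75% city = 0.75% → €0.07
Laundry detergent €13.06: other taxable items → 7.5% + 0.75% city = 8.25% → €1.08
Key duplication €9.30: personal services → 0% + 0.75% city = 0.75% → €0.07
AA batteries (8-pack) €11.71: other taxable items → 7.5% + 0.75% city = 8.25% → €0.97
Canvas tote bag €8.23: other taxable items → 7.5% + 0.75% city = 8.25% → €0.68
Total tax = €0.11 + €0.07 + €1.08 + €0.07 + €0.97 + €0.68 = €2.98

€2.98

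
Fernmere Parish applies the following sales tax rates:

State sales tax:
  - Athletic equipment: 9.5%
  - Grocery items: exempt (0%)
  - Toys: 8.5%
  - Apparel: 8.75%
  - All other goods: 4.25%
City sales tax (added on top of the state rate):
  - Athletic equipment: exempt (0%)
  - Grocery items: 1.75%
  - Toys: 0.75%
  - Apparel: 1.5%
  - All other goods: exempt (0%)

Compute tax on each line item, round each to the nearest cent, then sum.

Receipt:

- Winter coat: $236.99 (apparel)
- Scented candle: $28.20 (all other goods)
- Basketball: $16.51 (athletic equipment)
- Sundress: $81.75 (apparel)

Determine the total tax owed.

Winter coat $236.99: apparel → 8.75% + 1.5% city = 10.25% → $24.29
Scented candle $28.20: all other goods → 4.25% + 0% city = 4.25% → $1.20
Basketball $16.51: athletic equipment → 9.5% + 0% city = 9.5% → $1.57
Sundress $81.75: apparel → 8.75% + 1.5% city = 10.25% → $8.38
Total tax = $24.29 + $1.20 + $1.57 + $8.38 = $35.44

$35.44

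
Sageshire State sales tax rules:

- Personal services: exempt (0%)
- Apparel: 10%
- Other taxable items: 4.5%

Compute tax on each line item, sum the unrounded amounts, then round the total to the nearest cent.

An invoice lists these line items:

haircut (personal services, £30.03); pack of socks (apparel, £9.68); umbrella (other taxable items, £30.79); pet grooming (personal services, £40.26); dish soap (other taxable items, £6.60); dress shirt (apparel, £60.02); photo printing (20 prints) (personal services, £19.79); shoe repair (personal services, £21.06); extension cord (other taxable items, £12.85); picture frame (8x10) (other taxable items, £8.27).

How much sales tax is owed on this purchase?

Haircut £30.03: personal services → 0% → £0.00
Pack of socks £9.68: apparel → 10% → £0.968
Umbrella £30.79: other taxable items → 4.5% → £1.38555
Pet grooming £40.26: personal services → 0% → £0.00
Dish soap £6.60: other taxable items → 4.5% → £0.297
Dress shirt £60.02: apparel → 10% → £6.002
Photo printing (20 prints) £19.79: personal services → 0% → £0.00
Shoe repair £21.06: personal services → 0% → £0.00
Extension cord £12.85: other taxable items → 4.5% → £0.57825
Picture frame (8x10) £8.27: other taxable items → 4.5% → £0.37215
Unrounded tax sum = £9.60295 → £9.60

£9.60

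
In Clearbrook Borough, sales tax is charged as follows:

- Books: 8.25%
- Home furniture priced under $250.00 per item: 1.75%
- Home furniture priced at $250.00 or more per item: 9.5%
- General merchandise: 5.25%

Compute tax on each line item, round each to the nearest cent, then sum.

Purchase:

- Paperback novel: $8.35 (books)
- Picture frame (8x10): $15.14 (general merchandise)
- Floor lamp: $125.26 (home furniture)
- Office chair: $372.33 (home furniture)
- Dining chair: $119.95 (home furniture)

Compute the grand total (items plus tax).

$682.17

Paperback novel $8.35: books → 8.25% → $0.69
Picture frame (8x10) $15.14: general merchandise → 5.25% → $0.79
Floor lamp $125.26: home furniture, under $250.00 → 1.75% → $2.19
Office chair $372.33: home furniture, $250.00 or more → 9.5% → $35.37
Dining chair $119.95: home furniture, under $250.00 → 1.75% → $2.10
Subtotal = $641.03; tax = $41.14; total due = $682.17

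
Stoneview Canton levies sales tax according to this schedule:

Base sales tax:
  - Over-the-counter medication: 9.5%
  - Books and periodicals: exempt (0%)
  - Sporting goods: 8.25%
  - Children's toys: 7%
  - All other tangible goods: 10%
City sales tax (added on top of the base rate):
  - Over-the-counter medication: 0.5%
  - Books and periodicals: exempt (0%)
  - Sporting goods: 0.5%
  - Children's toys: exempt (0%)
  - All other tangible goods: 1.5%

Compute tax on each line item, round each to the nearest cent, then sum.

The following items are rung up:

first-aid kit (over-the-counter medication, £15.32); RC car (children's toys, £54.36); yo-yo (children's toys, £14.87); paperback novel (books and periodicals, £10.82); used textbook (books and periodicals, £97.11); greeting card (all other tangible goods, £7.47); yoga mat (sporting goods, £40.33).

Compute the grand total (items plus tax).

£251.05

First-aid kit £15.32: over-the-counter medication → 9.5% + 0.5% city = 10% → £1.53
RC car £54.36: children's toys → 7% + 0% city = 7% → £3.81
Yo-yo £14.87: children's toys → 7% + 0% city = 7% → £1.04
Paperback novel £10.82: books and periodicals → 0% + 0% city = 0% → £0.00
Used textbook £97.11: books and periodicals → 0% + 0% city = 0% → £0.00
Greeting card £7.47: all other tangible goods → 10% + 1.5% city = 11.5% → £0.86
Yoga mat £40.33: sporting goods → 8.25% + 0.5% city = 8.75% → £3.53
Subtotal = £240.28; tax = £10.77; total due = £251.05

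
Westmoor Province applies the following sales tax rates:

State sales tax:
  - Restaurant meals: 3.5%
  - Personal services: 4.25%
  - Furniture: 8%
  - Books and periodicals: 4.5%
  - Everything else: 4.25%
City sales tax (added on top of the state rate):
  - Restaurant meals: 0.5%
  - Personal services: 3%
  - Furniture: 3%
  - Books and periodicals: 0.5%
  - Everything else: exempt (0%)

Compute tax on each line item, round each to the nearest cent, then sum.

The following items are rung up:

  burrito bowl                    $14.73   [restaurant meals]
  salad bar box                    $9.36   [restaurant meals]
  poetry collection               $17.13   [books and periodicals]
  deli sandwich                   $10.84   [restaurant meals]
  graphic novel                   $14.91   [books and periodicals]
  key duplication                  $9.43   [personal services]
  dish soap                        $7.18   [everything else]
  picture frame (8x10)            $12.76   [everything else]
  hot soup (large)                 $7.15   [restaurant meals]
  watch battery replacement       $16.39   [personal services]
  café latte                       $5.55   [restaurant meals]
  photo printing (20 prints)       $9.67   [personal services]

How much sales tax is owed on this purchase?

$6.93

Burrito bowl $14.73: restaurant meals → 3.5% + 0.5% city = 4% → $0.59
Salad bar box $9.36: restaurant meals → 3.5% + 0.5% city = 4% → $0.37
Poetry collection $17.13: books and periodicals → 4.5% + 0.5% city = 5% → $0.86
Deli sandwich $10.84: restaurant meals → 3.5% + 0.5% city = 4% → $0.43
Graphic novel $14.91: books and periodicals → 4.5% + 0.5% city = 5% → $0.75
Key duplication $9.43: personal services → 4.25% + 3% city = 7.25% → $0.68
Dish soap $7.18: everything else → 4.25% + 0% city = 4.25% → $0.31
Picture frame (8x10) $12.76: everything else → 4.25% + 0% city = 4.25% → $0.54
Hot soup (large) $7.15: restaurant meals → 3.5% + 0.5% city = 4% → $0.29
Watch battery replacement $16.39: personal services → 4.25% + 3% city = 7.25% → $1.19
Café latte $5.55: restaurant meals → 3.5% + 0.5% city = 4% → $0.22
Photo printing (20 prints) $9.67: personal services → 4.25% + 3% city = 7.25% → $0.70
Total tax = $0.59 + $0.37 + $0.86 + $0.43 + $0.75 + $0.68 + $0.31 + $0.54 + $0.29 + $1.19 + $0.22 + $0.70 = $6.93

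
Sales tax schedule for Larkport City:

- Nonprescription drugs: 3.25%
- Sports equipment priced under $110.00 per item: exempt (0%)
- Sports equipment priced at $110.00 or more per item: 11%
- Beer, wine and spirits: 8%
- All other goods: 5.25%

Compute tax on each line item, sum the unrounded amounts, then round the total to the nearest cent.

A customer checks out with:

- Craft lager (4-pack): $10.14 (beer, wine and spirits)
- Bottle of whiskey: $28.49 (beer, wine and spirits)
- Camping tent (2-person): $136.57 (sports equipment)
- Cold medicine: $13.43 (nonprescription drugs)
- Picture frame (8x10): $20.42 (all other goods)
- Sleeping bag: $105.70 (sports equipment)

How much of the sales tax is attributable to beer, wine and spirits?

$3.09

Craft lager (4-pack) $10.14: beer, wine and spirits → 8% → $0.8112
Bottle of whiskey $28.49: beer, wine and spirits → 8% → $2.2792
Tax on beer, wine and spirits: unrounded sum = $3.0904 → $3.09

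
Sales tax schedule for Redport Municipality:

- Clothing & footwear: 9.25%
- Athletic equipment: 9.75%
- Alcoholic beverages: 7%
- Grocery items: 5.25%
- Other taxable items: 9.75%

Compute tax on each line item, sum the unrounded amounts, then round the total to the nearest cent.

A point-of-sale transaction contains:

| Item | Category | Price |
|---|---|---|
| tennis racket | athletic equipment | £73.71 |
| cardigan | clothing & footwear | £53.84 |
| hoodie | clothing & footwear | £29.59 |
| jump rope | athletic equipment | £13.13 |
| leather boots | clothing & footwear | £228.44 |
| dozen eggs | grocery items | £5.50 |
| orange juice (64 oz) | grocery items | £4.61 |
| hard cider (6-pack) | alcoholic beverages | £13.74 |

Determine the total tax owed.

Tennis racket £73.71: athletic equipment → 9.75% → £7.186725
Cardigan £53.84: clothing & footwear → 9.25% → £4.9802
Hoodie £29.59: clothing & footwear → 9.25% → £2.737075
Jump rope £13.13: athletic equipment → 9.75% → £1.280175
Leather boots £228.44: clothing & footwear → 9.25% → £21.1307
Dozen eggs £5.50: grocery items → 5.25% → £0.28875
Orange juice (64 oz) £4.61: grocery items → 5.25% → £0.242025
Hard cider (6-pack) £13.74: alcoholic beverages → 7% → £0.9618
Unrounded tax sum = £38.80745 → £38.81

£38.81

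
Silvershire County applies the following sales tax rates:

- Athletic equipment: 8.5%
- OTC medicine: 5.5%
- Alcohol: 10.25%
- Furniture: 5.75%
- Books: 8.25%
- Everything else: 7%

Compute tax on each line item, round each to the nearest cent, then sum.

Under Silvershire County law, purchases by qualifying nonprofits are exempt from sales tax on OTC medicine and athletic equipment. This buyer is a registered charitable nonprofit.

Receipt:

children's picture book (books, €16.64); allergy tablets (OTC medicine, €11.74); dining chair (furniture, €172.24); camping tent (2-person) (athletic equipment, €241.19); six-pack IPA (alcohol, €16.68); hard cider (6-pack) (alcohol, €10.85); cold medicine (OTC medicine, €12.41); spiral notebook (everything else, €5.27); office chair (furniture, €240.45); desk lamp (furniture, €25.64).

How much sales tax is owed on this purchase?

€29.76

Children's picture book €16.64: books → 8.25% → €1.37
Allergy tablets €11.74: OTC medicine, buyer-exempt → 0% → €0.00
Dining chair €172.24: furniture → 5.75% → €9.90
Camping tent (2-person) €241.19: athletic equipment, buyer-exempt → 0% → €0.00
Six-pack IPA €16.68: alcohol → 10.25% → €1.71
Hard cider (6-pack) €10.85: alcohol → 10.25% → €1.11
Cold medicine €12.41: OTC medicine, buyer-exempt → 0% → €0.00
Spiral notebook €5.27: everything else → 7% → €0.37
Office chair €240.45: furniture → 5.75% → €13.83
Desk lamp €25.64: furniture → 5.75% → €1.47
Total tax = €1.37 + €9.90 + €1.71 + €1.11 + €0.37 + €13.83 + €1.47 = €29.76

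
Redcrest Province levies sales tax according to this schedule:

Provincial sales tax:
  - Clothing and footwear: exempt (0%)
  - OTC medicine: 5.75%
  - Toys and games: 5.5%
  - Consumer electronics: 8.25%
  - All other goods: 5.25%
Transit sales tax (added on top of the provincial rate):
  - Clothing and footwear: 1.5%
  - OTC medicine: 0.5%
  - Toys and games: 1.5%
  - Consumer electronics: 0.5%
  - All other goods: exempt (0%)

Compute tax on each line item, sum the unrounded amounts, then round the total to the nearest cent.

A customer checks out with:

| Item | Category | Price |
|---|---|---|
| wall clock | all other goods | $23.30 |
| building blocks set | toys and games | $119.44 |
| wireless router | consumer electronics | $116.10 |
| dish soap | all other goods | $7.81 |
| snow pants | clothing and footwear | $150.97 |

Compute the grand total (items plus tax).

Wall clock $23.30: all other goods → 5.25% + 0% transit = 5.25% → $1.22325
Building blocks set $119.44: toys and games → 5.5% + 1.5% transit = 7% → $8.3608
Wireless router $116.10: consumer electronics → 8.25% + 0.5% transit = 8.75% → $10.15875
Dish soap $7.81: all other goods → 5.25% + 0% transit = 5.25% → $0.410025
Snow pants $150.97: clothing and footwear → 0% + 1.5% transit = 1.5% → $2.26455
Subtotal = $417.62; unrounded tax = $22.417375 → $22.42; total due = $440.04

$440.04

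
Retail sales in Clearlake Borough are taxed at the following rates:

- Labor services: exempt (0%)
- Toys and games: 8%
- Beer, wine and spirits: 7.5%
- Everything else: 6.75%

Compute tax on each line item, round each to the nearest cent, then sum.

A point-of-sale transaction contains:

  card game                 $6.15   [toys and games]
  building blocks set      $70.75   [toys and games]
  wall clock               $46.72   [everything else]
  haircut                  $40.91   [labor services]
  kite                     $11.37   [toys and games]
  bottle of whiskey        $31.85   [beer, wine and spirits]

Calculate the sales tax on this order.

Card game $6.15: toys and games → 8% → $0.49
Building blocks set $70.75: toys and games → 8% → $5.66
Wall clock $46.72: everything else → 6.75% → $3.15
Haircut $40.91: labor services → 0% → $0.00
Kite $11.37: toys and games → 8% → $0.91
Bottle of whiskey $31.85: beer, wine and spirits → 7.5% → $2.39
Total tax = $0.49 + $5.66 + $3.15 + $0.91 + $2.39 = $12.60

$12.60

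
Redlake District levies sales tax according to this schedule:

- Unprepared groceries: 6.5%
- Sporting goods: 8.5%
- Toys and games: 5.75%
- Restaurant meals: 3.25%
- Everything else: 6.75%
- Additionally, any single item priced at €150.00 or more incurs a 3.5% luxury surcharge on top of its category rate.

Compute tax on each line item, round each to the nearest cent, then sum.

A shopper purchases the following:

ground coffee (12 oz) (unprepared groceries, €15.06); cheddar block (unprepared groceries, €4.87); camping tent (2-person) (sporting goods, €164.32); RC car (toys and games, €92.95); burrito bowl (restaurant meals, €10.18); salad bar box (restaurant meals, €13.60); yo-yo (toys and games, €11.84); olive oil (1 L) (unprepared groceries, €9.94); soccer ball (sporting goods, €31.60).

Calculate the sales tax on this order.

Ground coffee (12 oz) €15.06: unprepared groceries → 6.5% → €0.98
Cheddar block €4.87: unprepared groceries → 6.5% → €0.32
Camping tent (2-person) €164.32: sporting goods → 8.5% + 3.5% surcharge = 12% → €19.72
RC car €92.95: toys and games → 5.75% → €5.34
Burrito bowl €10.18: restaurant meals → 3.25% → €0.33
Salad bar box €13.60: restaurant meals → 3.25% → €0.44
Yo-yo €11.84: toys and games → 5.75% → €0.68
Olive oil (1 L) €9.94: unprepared groceries → 6.5% → €0.65
Soccer ball €31.60: sporting goods → 8.5% → €2.69
Total tax = €0.98 + €0.32 + €19.72 + €5.34 + €0.33 + €0.44 + €0.68 + €0.65 + €2.69 = €31.15

€31.15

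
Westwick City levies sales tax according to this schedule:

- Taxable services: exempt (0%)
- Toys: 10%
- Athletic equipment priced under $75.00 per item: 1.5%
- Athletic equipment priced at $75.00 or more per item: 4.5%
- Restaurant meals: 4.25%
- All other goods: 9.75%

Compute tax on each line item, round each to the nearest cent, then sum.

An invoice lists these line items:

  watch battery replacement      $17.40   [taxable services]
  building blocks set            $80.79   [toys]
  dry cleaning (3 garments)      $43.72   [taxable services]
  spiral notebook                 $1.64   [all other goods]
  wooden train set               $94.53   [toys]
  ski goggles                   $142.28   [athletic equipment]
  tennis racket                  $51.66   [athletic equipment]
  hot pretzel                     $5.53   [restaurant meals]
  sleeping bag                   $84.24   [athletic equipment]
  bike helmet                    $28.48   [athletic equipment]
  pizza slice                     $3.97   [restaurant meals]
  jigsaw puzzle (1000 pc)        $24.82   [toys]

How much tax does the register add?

Watch battery replacement $17.40: taxable services → 0% → $0.00
Building blocks set $80.79: toys → 10% → $8.08
Dry cleaning (3 garments) $43.72: taxable services → 0% → $0.00
Spiral notebook $1.64: all other goods → 9.75% → $0.16
Wooden train set $94.53: toys → 10% → $9.45
Ski goggles $142.28: athletic equipment, $75.00 or more → 4.5% → $6.40
Tennis racket $51.66: athletic equipment, under $75.00 → 1.5% → $0.77
Hot pretzel $5.53: restaurant meals → 4.25% → $0.24
Sleeping bag $84.24: athletic equipment, $75.00 or more → 4.5% → $3.79
Bike helmet $28.48: athletic equipment, under $75.00 → 1.5% → $0.43
Pizza slice $3.97: restaurant meals → 4.25% → $0.17
Jigsaw puzzle (1000 pc) $24.82: toys → 10% → $2.48
Total tax = $8.08 + $0.16 + $9.45 + $6.40 + $0.77 + $0.24 + $3.79 + $0.43 + $0.17 + $2.48 = $31.97

$31.97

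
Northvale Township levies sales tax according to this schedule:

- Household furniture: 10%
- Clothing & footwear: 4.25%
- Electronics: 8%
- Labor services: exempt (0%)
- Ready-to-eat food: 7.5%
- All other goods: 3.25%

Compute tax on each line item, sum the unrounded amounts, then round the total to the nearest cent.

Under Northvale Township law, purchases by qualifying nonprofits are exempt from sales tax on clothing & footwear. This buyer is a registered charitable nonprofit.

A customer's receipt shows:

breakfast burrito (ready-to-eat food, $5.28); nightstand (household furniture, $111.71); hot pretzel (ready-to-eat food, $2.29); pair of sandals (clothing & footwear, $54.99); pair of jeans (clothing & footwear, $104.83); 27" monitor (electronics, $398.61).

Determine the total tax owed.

Breakfast burrito $5.28: ready-to-eat food → 7.5% → $0.396
Nightstand $111.71: household furniture → 10% → $11.171
Hot pretzel $2.29: ready-to-eat food → 7.5% → $0.17175
Pair of sandals $54.99: clothing & footwear, buyer-exempt → 0% → $0.00
Pair of jeans $104.83: clothing & footwear, buyer-exempt → 0% → $0.00
27" monitor $398.61: electronics → 8% → $31.8888
Unrounded tax sum = $43.62755 → $43.63

$43.63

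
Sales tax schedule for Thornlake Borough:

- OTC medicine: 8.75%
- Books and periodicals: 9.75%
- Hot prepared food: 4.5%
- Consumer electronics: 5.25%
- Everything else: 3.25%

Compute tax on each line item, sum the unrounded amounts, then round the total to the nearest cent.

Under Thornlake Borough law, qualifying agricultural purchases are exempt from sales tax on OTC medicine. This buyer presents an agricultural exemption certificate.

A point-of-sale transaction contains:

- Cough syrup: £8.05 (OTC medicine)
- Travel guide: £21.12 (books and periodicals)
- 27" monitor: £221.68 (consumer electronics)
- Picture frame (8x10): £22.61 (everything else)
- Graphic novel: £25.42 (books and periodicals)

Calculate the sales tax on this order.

£16.91

Cough syrup £8.05: OTC medicine, buyer-exempt → 0% → £0.00
Travel guide £21.12: books and periodicals → 9.75% → £2.0592
27" monitor £221.68: consumer electronics → 5.25% → £11.6382
Picture frame (8x10) £22.61: everything else → 3.25% → £0.734825
Graphic novel £25.42: books and periodicals → 9.75% → £2.47845
Unrounded tax sum = £16.910675 → £16.91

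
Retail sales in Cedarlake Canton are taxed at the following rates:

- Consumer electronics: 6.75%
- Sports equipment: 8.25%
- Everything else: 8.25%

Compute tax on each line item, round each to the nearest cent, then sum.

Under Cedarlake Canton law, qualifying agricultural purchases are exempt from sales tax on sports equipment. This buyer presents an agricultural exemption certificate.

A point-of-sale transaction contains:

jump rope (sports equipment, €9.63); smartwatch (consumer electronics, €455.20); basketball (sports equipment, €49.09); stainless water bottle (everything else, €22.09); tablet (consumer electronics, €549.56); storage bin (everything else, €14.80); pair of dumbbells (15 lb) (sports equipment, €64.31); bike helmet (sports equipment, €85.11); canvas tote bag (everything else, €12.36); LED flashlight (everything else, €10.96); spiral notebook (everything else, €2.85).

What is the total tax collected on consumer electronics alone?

€67.83

Smartwatch €455.20: consumer electronics → 6.75% → €30.73
Tablet €549.56: consumer electronics → 6.75% → €37.10
Tax on consumer electronics = €30.73 + €37.10 = €67.83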